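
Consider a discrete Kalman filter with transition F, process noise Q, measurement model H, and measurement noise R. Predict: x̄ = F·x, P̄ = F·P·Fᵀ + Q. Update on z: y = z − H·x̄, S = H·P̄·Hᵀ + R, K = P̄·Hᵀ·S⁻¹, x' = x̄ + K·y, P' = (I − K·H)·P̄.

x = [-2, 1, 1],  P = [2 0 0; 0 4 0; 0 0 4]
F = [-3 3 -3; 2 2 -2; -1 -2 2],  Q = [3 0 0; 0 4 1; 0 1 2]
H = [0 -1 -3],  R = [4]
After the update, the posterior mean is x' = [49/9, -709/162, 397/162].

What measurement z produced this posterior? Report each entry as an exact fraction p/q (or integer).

z = [-3]

x̄ = F·x = [6, -4, 2]
P̄ = F·P·Fᵀ + Q = [93 36 -42; 36 44 -35; -42 -35 36]
S = H·P̄·Hᵀ + R = [162]
K = P̄·Hᵀ·S⁻¹ = [5/9; 61/162; -73/162]
x' − x̄ = [-5/9, -61/162, 73/162] = K·y
y = (KᵀK)⁻¹·Kᵀ·(x' − x̄) = [-1]
z = y + H·x̄ = [-1] + [-2] = [-3]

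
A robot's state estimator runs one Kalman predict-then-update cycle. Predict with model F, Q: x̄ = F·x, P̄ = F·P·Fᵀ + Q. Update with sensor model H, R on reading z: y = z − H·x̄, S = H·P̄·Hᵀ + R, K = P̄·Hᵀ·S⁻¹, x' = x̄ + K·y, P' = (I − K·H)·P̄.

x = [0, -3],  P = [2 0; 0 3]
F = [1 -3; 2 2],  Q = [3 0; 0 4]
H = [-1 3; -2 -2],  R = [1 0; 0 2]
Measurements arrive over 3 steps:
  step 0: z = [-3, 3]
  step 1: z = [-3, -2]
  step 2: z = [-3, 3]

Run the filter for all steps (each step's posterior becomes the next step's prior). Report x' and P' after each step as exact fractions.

step 0: x̄ = F·x = [9, -6]
step 0: P̄ = F·P·Fᵀ + Q = [32 -14; -14 24]
step 0: y = z − H·x̄ = [24, 9]
step 0: S = H·P̄·Hᵀ + R = [333 -24; -24 114]
step 0: K = P̄·Hᵀ·S⁻¹ = [-50/201 -74/201; 518/2077 -766/6231]
step 0: x' = x̄ + K·y = [-19/67, -2328/2077]
step 0: P' = (I − K·H)·P̄ = [68/201 2/67; 2/67 580/6231]
step 1: x̄ = F·x = [6395/2077, -5834/2077]
step 1: P̄ = F·P·Fᵀ + Q = [24905/6231 -8/6231; -8/6231 12388/2077]
step 1: y = z − H·x̄ = [17666/2077, -3032/2077]
step 1: S = H·P̄·Hᵀ + R = [365660/6231 -57714/2077; -57714/2077 260674/6231]
step 1: K = P̄·Hᵀ·S⁻¹ = [-3639811/15729394 -5422227/15729394; 1949762/7864697 -946990/7864697]
step 1: x' = x̄ + K·y = [12693492/7864697, -4124638/7864697]
step 1: P' = (I − K·H)·P̄ = [4976623/15729394 222802/7864697; 222802/7864697 724188/7864697]
step 2: x̄ = F·x = [25067406/7864697, 17137708/7864697]
step 2: P̄ = F·P·Fᵀ + Q = [62526565/15729394 -259713/7864697; -259713/7864697 46091202/7864697]
step 2: y = z − H·x̄ = [-49939809/7864697, 108004319/7864697]
step 2: S = H·P̄·Hᵀ + R = [911014151/15729394 -212981795/7864697; -212981795/7864697 323069628/7864697]
step 2: K = P̄·Hᵀ·S⁻¹ = [-2995452331/12943824337 -4459058371/12943824337; 3208434126/12943824337 -1557346722/12943824337]
step 2: x' = x̄ + K·y = [-958351684/12943824337, -13554403648/12943824337]
step 2: P' = (I − K·H)·P̄ = [4093156861/12943824337 365901510/12943824337; 365901510/12943824337 1191445212/12943824337]

step 0: x' = [-19/67, -2328/2077], P' = [68/201 2/67; 2/67 580/6231]
step 1: x' = [12693492/7864697, -4124638/7864697], P' = [4976623/15729394 222802/7864697; 222802/7864697 724188/7864697]
step 2: x' = [-958351684/12943824337, -13554403648/12943824337], P' = [4093156861/12943824337 365901510/12943824337; 365901510/12943824337 1191445212/12943824337]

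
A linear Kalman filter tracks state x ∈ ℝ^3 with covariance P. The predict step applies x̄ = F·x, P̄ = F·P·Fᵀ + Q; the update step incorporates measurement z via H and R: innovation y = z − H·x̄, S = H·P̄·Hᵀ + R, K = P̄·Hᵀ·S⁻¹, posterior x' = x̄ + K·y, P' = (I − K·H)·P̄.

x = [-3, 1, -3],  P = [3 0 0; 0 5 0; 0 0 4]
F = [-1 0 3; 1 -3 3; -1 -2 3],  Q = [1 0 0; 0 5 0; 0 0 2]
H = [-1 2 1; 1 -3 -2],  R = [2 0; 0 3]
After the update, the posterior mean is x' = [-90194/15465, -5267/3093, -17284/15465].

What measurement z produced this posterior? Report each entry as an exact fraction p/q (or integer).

z = [2, 2]

x̄ = F·x = [-6, -15, -8]
P̄ = F·P·Fᵀ + Q = [40 33 39; 33 89 63; 39 63 61]
S = H·P̄·Hᵀ + R = [501 -855; -855 1490]
K = P̄·Hᵀ·S⁻¹ = [-4057/3093 -4354/5155; 424/3093 -168/1031; -2408/3093 -3244/5155]
x' − x̄ = [2596/15465, 41128/3093, 106436/15465] = K·y
y = (KᵀK)⁻¹·Kᵀ·(x' − x̄) = [34, -53]
z = y + H·x̄ = [34, -53] + [-32, 55] = [2, 2]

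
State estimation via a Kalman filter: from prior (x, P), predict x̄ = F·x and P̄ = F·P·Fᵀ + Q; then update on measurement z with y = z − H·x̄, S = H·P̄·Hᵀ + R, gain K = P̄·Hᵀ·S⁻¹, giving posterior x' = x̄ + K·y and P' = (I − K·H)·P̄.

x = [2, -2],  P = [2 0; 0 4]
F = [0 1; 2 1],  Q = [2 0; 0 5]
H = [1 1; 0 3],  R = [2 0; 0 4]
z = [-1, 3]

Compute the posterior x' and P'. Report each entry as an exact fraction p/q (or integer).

x' = [-634/303, 105/101]
P' = [485/303 -26/101; -26/101 40/101]

x̄ = F·x = [-2, 2]
P̄ = F·P·Fᵀ + Q = [6 4; 4 17]
y = z − H·x̄ = [-1, -3]
S = H·P̄·Hᵀ + R = [33 63; 63 157]
K = P̄·Hᵀ·S⁻¹ = [407/606 -39/202; 7/101 30/101]
x' = x̄ + K·y = [-634/303, 105/101]
P' = (I − K·H)·P̄ = [485/303 -26/101; -26/101 40/101]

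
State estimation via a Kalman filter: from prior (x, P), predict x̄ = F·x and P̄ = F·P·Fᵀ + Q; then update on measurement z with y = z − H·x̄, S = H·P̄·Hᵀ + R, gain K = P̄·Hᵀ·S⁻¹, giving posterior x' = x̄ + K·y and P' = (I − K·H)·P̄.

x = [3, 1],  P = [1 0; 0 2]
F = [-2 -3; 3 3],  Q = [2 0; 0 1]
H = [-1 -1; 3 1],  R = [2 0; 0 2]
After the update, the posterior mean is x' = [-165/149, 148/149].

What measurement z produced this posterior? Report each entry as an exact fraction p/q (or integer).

z = [2, -2]

x̄ = F·x = [-9, 12]
P̄ = F·P·Fᵀ + Q = [24 -24; -24 28]
S = H·P̄·Hᵀ + R = [6 -4; -4 102]
K = P̄·Hᵀ·S⁻¹ = [48/149 72/149; -146/149 -70/149]
x' − x̄ = [1176/149, -1640/149] = K·y
y = (KᵀK)⁻¹·Kᵀ·(x' − x̄) = [5, 13]
z = y + H·x̄ = [5, 13] + [-3, -15] = [2, -2]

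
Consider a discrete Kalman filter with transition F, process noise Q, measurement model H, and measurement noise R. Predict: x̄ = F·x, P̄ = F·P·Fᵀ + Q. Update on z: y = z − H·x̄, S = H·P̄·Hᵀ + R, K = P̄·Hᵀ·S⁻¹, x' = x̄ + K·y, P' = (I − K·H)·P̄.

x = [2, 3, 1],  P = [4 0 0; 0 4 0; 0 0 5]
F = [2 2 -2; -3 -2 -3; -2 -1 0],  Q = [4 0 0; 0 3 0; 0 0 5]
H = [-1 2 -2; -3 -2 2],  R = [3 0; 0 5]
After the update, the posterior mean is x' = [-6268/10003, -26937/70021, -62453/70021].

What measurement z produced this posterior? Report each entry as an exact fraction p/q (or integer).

z = [2, 1]

x̄ = F·x = [8, -15, -7]
P̄ = F·P·Fᵀ + Q = [56 -10 -24; -10 100 32; -24 32 25]
S = H·P̄·Hᵀ + R = [247 -132; -132 921]
K = P̄·Hᵀ·S⁻¹ = [-2460/10003 -7444/30009; 40158/70021 -6910/210063; 14218/70021 19342/210063]
x' − x̄ = [-86292/10003, 1023378/70021, 427694/70021] = K·y
y = (KᵀK)⁻¹·Kᵀ·(x' − x̄) = [26, 9]
z = y + H·x̄ = [26, 9] + [-24, -8] = [2, 1]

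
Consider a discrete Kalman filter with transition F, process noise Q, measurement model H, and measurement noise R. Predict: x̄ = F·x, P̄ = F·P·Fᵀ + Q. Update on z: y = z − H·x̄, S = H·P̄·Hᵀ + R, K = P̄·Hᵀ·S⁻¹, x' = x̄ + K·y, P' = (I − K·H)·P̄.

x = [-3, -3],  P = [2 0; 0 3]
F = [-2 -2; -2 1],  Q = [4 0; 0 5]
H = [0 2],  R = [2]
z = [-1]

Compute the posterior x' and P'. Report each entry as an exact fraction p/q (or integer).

x' = [382/33, -13/33]
P' = [784/33 2/33; 2/33 16/33]

x̄ = F·x = [12, 3]
P̄ = F·P·Fᵀ + Q = [24 2; 2 16]
y = z − H·x̄ = [-7]
S = H·P̄·Hᵀ + R = [66]
K = P̄·Hᵀ·S⁻¹ = [2/33; 16/33]
x' = x̄ + K·y = [382/33, -13/33]
P' = (I − K·H)·P̄ = [784/33 2/33; 2/33 16/33]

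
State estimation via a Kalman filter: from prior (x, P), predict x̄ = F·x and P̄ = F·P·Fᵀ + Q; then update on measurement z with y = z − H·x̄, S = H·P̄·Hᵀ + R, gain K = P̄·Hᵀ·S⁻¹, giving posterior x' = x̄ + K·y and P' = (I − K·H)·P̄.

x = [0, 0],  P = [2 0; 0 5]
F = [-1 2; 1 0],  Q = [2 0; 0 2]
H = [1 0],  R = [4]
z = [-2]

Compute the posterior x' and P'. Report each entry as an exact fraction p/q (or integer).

x̄ = F·x = [0, 0]
P̄ = F·P·Fᵀ + Q = [24 -2; -2 4]
y = z − H·x̄ = [-2]
S = H·P̄·Hᵀ + R = [28]
K = P̄·Hᵀ·S⁻¹ = [6/7; -1/14]
x' = x̄ + K·y = [-12/7, 1/7]
P' = (I − K·H)·P̄ = [24/7 -2/7; -2/7 27/7]

x' = [-12/7, 1/7]
P' = [24/7 -2/7; -2/7 27/7]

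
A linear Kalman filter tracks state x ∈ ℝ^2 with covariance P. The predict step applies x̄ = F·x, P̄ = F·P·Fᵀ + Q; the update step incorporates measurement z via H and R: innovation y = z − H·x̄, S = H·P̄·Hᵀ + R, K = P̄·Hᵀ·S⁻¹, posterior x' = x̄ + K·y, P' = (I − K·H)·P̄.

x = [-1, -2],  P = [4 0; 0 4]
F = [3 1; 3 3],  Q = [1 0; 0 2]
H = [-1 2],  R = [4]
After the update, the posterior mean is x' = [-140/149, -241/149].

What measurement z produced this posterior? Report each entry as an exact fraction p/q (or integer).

x̄ = F·x = [-5, -9]
P̄ = F·P·Fᵀ + Q = [41 48; 48 74]
S = H·P̄·Hᵀ + R = [149]
K = P̄·Hᵀ·S⁻¹ = [55/149; 100/149]
x' − x̄ = [605/149, 1100/149] = K·y
y = (KᵀK)⁻¹·Kᵀ·(x' − x̄) = [11]
z = y + H·x̄ = [11] + [-13] = [-2]

z = [-2]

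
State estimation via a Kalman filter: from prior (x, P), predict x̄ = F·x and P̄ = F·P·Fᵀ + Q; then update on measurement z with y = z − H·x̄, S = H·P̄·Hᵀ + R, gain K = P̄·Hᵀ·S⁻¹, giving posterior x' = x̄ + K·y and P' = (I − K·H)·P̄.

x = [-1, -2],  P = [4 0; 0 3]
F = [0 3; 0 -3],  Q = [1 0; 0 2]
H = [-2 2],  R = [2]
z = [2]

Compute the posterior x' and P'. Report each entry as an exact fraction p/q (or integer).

x' = [-128/223, 106/223]
P' = [194/223 139/223; 139/223 195/223]

x̄ = F·x = [-6, 6]
P̄ = F·P·Fᵀ + Q = [28 -27; -27 29]
y = z − H·x̄ = [-22]
S = H·P̄·Hᵀ + R = [446]
K = P̄·Hᵀ·S⁻¹ = [-55/223; 56/223]
x' = x̄ + K·y = [-128/223, 106/223]
P' = (I − K·H)·P̄ = [194/223 139/223; 139/223 195/223]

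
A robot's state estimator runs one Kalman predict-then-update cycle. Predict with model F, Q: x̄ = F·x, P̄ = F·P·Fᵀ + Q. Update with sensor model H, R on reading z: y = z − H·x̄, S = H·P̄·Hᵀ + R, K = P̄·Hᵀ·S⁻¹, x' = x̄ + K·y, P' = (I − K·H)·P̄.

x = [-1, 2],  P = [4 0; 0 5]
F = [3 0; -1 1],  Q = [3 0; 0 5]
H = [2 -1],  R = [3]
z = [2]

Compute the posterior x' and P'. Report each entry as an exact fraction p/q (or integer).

x̄ = F·x = [-3, 3]
P̄ = F·P·Fᵀ + Q = [39 -12; -12 14]
y = z − H·x̄ = [11]
S = H·P̄·Hᵀ + R = [221]
K = P̄·Hᵀ·S⁻¹ = [90/221; -38/221]
x' = x̄ + K·y = [327/221, 245/221]
P' = (I − K·H)·P̄ = [519/221 768/221; 768/221 1650/221]

x' = [327/221, 245/221]
P' = [519/221 768/221; 768/221 1650/221]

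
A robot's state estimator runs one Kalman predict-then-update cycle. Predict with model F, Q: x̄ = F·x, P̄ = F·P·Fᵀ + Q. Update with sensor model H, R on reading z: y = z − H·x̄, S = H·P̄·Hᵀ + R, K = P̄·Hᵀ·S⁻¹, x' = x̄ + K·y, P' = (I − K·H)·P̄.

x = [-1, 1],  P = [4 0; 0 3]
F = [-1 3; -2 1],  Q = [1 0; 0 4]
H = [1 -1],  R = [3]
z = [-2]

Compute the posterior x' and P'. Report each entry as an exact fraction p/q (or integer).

x' = [17/8, 15/4]
P' = [181/8 83/4; 83/4 43/2]

x̄ = F·x = [4, 3]
P̄ = F·P·Fᵀ + Q = [32 17; 17 23]
y = z − H·x̄ = [-3]
S = H·P̄·Hᵀ + R = [24]
K = P̄·Hᵀ·S⁻¹ = [5/8; -1/4]
x' = x̄ + K·y = [17/8, 15/4]
P' = (I − K·H)·P̄ = [181/8 83/4; 83/4 43/2]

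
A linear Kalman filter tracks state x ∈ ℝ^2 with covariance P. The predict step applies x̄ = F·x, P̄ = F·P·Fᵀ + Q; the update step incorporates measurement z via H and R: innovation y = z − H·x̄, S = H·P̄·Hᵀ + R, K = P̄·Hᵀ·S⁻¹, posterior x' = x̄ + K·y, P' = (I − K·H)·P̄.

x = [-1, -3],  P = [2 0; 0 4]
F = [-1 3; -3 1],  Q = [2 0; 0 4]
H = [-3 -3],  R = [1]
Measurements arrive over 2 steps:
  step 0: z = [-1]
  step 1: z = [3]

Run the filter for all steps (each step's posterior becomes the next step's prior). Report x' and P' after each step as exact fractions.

step 0: x̄ = F·x = [-8, 0]
step 0: P̄ = F·P·Fᵀ + Q = [40 18; 18 26]
step 0: y = z − H·x̄ = [-25]
step 0: S = H·P̄·Hᵀ + R = [919]
step 0: K = P̄·Hᵀ·S⁻¹ = [-174/919; -132/919]
step 0: x' = x̄ + K·y = [-3002/919, 3300/919]
step 0: P' = (I − K·H)·P̄ = [6484/919 -6426/919; -6426/919 6470/919]
step 1: x̄ = F·x = [12902/919, 12306/919]
step 1: P̄ = F·P·Fᵀ + Q = [105108/919 103122/919; 103122/919 107058/919]
step 1: y = z − H·x̄ = [78381/919]
step 1: S = H·P̄·Hᵀ + R = [3766609/919]
step 1: K = P̄·Hᵀ·S⁻¹ = [-56790/342419; -630540/3766609]
step 1: x' = x̄ + K·y = [-36308/342419, -3341094/3766609]
step 1: P' = (I − K·H)·P̄ = [50928/31129 -541278/342419; -541278/342419 6164238/3766609]

step 0: x' = [-3002/919, 3300/919], P' = [6484/919 -6426/919; -6426/919 6470/919]
step 1: x' = [-36308/342419, -3341094/3766609], P' = [50928/31129 -541278/342419; -541278/342419 6164238/3766609]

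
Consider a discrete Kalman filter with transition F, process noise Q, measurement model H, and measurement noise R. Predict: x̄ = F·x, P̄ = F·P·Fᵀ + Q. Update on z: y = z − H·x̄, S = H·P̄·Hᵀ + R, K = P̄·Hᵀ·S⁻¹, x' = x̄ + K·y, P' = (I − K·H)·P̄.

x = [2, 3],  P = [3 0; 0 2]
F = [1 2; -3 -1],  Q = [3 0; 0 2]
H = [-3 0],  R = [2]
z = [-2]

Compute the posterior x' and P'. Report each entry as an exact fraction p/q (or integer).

x' = [25/32, -147/64]
P' = [7/32 -13/64; -13/64 2447/128]

x̄ = F·x = [8, -9]
P̄ = F·P·Fᵀ + Q = [14 -13; -13 31]
y = z − H·x̄ = [22]
S = H·P̄·Hᵀ + R = [128]
K = P̄·Hᵀ·S⁻¹ = [-21/64; 39/128]
x' = x̄ + K·y = [25/32, -147/64]
P' = (I − K·H)·P̄ = [7/32 -13/64; -13/64 2447/128]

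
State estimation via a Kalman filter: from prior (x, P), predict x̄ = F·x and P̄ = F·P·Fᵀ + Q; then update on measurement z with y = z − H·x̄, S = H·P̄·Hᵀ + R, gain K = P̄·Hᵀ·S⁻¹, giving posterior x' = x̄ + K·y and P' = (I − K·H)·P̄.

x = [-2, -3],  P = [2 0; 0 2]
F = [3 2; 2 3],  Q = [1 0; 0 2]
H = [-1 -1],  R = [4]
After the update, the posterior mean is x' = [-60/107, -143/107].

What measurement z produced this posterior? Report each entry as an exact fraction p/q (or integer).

z = [1]

x̄ = F·x = [-12, -13]
P̄ = F·P·Fᵀ + Q = [27 24; 24 28]
S = H·P̄·Hᵀ + R = [107]
K = P̄·Hᵀ·S⁻¹ = [-51/107; -52/107]
x' − x̄ = [1224/107, 1248/107] = K·y
y = (KᵀK)⁻¹·Kᵀ·(x' − x̄) = [-24]
z = y + H·x̄ = [-24] + [25] = [1]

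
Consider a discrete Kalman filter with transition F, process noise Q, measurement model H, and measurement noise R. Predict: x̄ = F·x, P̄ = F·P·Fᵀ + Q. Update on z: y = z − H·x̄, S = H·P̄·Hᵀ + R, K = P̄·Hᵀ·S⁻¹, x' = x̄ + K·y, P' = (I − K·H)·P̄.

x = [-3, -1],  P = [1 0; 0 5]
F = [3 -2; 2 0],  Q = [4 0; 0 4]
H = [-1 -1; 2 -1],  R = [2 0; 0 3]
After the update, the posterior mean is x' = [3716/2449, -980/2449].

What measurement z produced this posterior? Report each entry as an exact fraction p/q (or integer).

x̄ = F·x = [-7, -6]
P̄ = F·P·Fᵀ + Q = [33 6; 6 8]
S = H·P̄·Hᵀ + R = [55 -64; -64 119]
K = P̄·Hᵀ·S⁻¹ = [-801/2449 804/2449; -1410/2449 -676/2449]
x' − x̄ = [20859/2449, 13714/2449] = K·y
y = (KᵀK)⁻¹·Kᵀ·(x' − x̄) = [-15, 11]
z = y + H·x̄ = [-15, 11] + [13, -8] = [-2, 3]

z = [-2, 3]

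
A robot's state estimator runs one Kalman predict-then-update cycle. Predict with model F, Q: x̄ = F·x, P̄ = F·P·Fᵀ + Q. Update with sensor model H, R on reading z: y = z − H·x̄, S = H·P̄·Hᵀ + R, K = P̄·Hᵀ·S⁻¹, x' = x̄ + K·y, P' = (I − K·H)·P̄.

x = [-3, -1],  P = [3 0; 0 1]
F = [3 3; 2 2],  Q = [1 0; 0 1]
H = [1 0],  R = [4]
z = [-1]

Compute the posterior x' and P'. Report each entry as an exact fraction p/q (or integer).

x̄ = F·x = [-12, -8]
P̄ = F·P·Fᵀ + Q = [37 24; 24 17]
y = z − H·x̄ = [11]
S = H·P̄·Hᵀ + R = [41]
K = P̄·Hᵀ·S⁻¹ = [37/41; 24/41]
x' = x̄ + K·y = [-85/41, -64/41]
P' = (I − K·H)·P̄ = [148/41 96/41; 96/41 121/41]

x' = [-85/41, -64/41]
P' = [148/41 96/41; 96/41 121/41]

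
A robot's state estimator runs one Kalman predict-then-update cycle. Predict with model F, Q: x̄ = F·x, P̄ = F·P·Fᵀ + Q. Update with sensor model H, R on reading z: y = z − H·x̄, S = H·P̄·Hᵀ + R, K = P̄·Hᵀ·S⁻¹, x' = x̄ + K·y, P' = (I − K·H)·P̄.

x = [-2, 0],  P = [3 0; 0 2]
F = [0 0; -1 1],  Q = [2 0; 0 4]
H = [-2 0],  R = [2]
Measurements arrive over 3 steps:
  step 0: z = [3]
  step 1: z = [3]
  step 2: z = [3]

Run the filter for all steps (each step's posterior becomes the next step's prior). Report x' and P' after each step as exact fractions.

step 0: x̄ = F·x = [0, 2]
step 0: P̄ = F·P·Fᵀ + Q = [2 0; 0 9]
step 0: y = z − H·x̄ = [3]
step 0: S = H·P̄·Hᵀ + R = [10]
step 0: K = P̄·Hᵀ·S⁻¹ = [-2/5; 0]
step 0: x' = x̄ + K·y = [-6/5, 2]
step 0: P' = (I − K·H)·P̄ = [2/5 0; 0 9]
step 1: x̄ = F·x = [0, 16/5]
step 1: P̄ = F·P·Fᵀ + Q = [2 0; 0 67/5]
step 1: y = z − H·x̄ = [3]
step 1: S = H·P̄·Hᵀ + R = [10]
step 1: K = P̄·Hᵀ·S⁻¹ = [-2/5; 0]
step 1: x' = x̄ + K·y = [-6/5, 16/5]
step 1: P' = (I − K·H)·P̄ = [2/5 0; 0 67/5]
step 2: x̄ = F·x = [0, 22/5]
step 2: P̄ = F·P·Fᵀ + Q = [2 0; 0 89/5]
step 2: y = z − H·x̄ = [3]
step 2: S = H·P̄·Hᵀ + R = [10]
step 2: K = P̄·Hᵀ·S⁻¹ = [-2/5; 0]
step 2: x' = x̄ + K·y = [-6/5, 22/5]
step 2: P' = (I − K·H)·P̄ = [2/5 0; 0 89/5]

step 0: x' = [-6/5, 2], P' = [2/5 0; 0 9]
step 1: x' = [-6/5, 16/5], P' = [2/5 0; 0 67/5]
step 2: x' = [-6/5, 22/5], P' = [2/5 0; 0 89/5]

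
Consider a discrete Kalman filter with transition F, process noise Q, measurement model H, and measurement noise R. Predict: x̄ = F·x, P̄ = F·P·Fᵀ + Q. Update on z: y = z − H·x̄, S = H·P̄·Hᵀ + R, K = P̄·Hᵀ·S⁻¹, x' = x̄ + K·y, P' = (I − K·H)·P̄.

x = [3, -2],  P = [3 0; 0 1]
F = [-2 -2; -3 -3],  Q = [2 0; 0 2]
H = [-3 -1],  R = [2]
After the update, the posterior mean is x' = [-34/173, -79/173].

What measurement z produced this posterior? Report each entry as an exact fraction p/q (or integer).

z = [1]

x̄ = F·x = [-2, -3]
P̄ = F·P·Fᵀ + Q = [18 24; 24 38]
S = H·P̄·Hᵀ + R = [346]
K = P̄·Hᵀ·S⁻¹ = [-39/173; -55/173]
x' − x̄ = [312/173, 440/173] = K·y
y = (KᵀK)⁻¹·Kᵀ·(x' − x̄) = [-8]
z = y + H·x̄ = [-8] + [9] = [1]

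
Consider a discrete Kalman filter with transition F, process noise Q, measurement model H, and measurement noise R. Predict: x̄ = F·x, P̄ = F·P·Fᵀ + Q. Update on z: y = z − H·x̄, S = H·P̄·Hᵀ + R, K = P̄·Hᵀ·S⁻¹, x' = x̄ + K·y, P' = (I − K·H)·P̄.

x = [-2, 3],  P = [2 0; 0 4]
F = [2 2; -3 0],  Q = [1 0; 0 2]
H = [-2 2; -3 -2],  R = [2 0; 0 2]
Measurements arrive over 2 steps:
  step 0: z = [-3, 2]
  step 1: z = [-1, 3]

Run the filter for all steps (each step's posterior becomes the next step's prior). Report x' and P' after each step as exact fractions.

step 0: x' = [184/793, -21290/18239], P' = [126/793 -32/793; -32/793 4668/18239]
step 1: x' = [-1300723/2628755, -7046516/7886265], P' = [393594/2628755 -99944/2628755; -99944/2628755 1905392/7886265]

step 0: x̄ = F·x = [2, 6]
step 0: P̄ = F·P·Fᵀ + Q = [25 -12; -12 20]
step 0: y = z − H·x̄ = [-11, 20]
step 0: S = H·P̄·Hᵀ + R = [278 94; 94 163]
step 0: K = P̄·Hᵀ·S⁻¹ = [-158/793 -157/793; 5404/18239 -3564/18239]
step 0: x' = x̄ + K·y = [184/793, -21290/18239]
step 0: P' = (I − K·H)·P̄ = [126/793 -32/793; -32/793 4668/18239]
step 1: x̄ = F·x = [-34116/18239, -552/793]
step 1: P̄ = F·P·Fᵀ + Q = [42615/18239 -564/793; -564/793 2720/793]
step 1: y = z − H·x̄ = [-61079/18239, -73023/18239]
step 1: S = H·P̄·Hᵀ + R = [560954/18239 31394/18239; 31394/18239 514589/18239]
step 1: K = P̄·Hᵀ·S⁻¹ = [-493538/2628755 -490447/2628755; 2205224/7886265 -1455644/7886265]
step 1: x' = x̄ + K·y = [-1300723/2628755, -7046516/7886265]
step 1: P' = (I − K·H)·P̄ = [393594/2628755 -99944/2628755; -99944/2628755 1905392/7886265]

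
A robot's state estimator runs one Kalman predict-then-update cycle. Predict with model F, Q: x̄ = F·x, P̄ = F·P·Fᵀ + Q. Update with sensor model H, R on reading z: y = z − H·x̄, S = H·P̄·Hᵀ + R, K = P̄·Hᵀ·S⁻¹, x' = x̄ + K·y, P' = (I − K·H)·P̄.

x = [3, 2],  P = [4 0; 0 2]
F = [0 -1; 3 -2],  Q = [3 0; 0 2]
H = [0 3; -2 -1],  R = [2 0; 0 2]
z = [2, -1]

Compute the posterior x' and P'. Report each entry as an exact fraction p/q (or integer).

x' = [-17/145, 544/725]
P' = [43/87 -14/145; -14/145 158/725]

x̄ = F·x = [-2, 5]
P̄ = F·P·Fᵀ + Q = [5 4; 4 46]
y = z − H·x̄ = [-13, 0]
S = H·P̄·Hᵀ + R = [416 -162; -162 84]
K = P̄·Hᵀ·S⁻¹ = [-21/145 -194/435; 237/725 -9/725]
x' = x̄ + K·y = [-17/145, 544/725]
P' = (I − K·H)·P̄ = [43/87 -14/145; -14/145 158/725]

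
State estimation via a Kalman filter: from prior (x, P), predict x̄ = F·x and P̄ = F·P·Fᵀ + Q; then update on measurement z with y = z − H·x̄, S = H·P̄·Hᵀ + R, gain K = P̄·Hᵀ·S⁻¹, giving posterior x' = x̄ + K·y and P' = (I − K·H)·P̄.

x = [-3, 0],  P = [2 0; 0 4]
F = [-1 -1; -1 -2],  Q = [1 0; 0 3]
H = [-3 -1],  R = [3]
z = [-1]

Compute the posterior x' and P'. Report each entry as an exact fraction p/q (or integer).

x' = [100/147, -40/49]
P' = [68/147 -37/49; -37/49 162/49]

x̄ = F·x = [3, 3]
P̄ = F·P·Fᵀ + Q = [7 10; 10 21]
y = z − H·x̄ = [11]
S = H·P̄·Hᵀ + R = [147]
K = P̄·Hᵀ·S⁻¹ = [-31/147; -17/49]
x' = x̄ + K·y = [100/147, -40/49]
P' = (I − K·H)·P̄ = [68/147 -37/49; -37/49 162/49]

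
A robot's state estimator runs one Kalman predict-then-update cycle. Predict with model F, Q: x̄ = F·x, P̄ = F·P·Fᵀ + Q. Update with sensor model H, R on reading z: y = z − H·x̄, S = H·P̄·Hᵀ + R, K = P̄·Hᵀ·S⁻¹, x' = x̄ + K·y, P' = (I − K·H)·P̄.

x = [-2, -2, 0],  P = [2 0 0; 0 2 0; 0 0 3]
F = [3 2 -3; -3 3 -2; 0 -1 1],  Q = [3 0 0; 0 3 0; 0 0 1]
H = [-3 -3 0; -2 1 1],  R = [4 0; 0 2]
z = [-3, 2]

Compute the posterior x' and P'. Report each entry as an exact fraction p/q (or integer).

x̄ = F·x = [-10, 0, 2]
P̄ = F·P·Fᵀ + Q = [56 12 -13; 12 51 -12; -13 -12 6]
y = z − H·x̄ = [-33, -20]
S = H·P̄·Hᵀ + R = [1183 294; 294 263]
K = P̄·Hᵀ·S⁻¹ = [-20430/224693 -10529/32099; -7731/32099 10473/32099; 13845/224693 230/32099]
x' = x̄ + K·y = [-98680/224693, 45663/32099, -39699/224693]
P' = (I − K·H)·P̄ = [86649/224693 -8487/32099 85301/224693; -8487/32099 18795/32099 -14823/32099; 85301/224693 -14823/32099 277583/224693]

x' = [-98680/224693, 45663/32099, -39699/224693]
P' = [86649/224693 -8487/32099 85301/224693; -8487/32099 18795/32099 -14823/32099; 85301/224693 -14823/32099 277583/224693]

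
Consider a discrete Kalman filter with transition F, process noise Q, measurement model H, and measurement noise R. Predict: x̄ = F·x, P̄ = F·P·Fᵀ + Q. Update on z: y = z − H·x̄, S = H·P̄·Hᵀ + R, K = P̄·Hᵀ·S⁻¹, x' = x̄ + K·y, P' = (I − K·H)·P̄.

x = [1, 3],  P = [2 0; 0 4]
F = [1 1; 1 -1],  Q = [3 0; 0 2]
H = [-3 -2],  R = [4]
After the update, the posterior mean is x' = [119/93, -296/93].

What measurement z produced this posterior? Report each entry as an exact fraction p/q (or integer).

x̄ = F·x = [4, -2]
P̄ = F·P·Fᵀ + Q = [9 -2; -2 8]
S = H·P̄·Hᵀ + R = [93]
K = P̄·Hᵀ·S⁻¹ = [-23/93; -10/93]
x' − x̄ = [-253/93, -110/93] = K·y
y = (KᵀK)⁻¹·Kᵀ·(x' − x̄) = [11]
z = y + H·x̄ = [11] + [-8] = [3]

z = [3]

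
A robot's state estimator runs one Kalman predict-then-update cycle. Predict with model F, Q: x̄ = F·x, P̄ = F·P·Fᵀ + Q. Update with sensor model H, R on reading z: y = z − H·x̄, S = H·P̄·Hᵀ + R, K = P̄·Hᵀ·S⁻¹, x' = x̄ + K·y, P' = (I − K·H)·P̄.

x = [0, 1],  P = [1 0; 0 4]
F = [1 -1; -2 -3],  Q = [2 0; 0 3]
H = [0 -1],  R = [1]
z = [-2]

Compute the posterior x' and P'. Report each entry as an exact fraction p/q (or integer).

x̄ = F·x = [-1, -3]
P̄ = F·P·Fᵀ + Q = [7 10; 10 43]
y = z − H·x̄ = [-5]
S = H·P̄·Hᵀ + R = [44]
K = P̄·Hᵀ·S⁻¹ = [-5/22; -43/44]
x' = x̄ + K·y = [3/22, 83/44]
P' = (I − K·H)·P̄ = [52/11 5/22; 5/22 43/44]

x' = [3/22, 83/44]
P' = [52/11 5/22; 5/22 43/44]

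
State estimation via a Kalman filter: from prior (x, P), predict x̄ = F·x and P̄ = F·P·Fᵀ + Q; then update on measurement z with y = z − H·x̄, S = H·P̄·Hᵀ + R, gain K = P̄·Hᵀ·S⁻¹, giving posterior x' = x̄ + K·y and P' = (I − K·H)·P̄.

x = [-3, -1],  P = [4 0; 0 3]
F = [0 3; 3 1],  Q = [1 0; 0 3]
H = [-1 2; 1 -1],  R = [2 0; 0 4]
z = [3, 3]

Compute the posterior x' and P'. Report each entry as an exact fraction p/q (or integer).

x̄ = F·x = [-3, -10]
P̄ = F·P·Fᵀ + Q = [28 9; 9 42]
y = z − H·x̄ = [20, -4]
S = H·P̄·Hᵀ + R = [162 -85; -85 56]
K = P̄·Hᵀ·S⁻¹ = [1055/1847 2228/1847; 1395/1847 1029/1847]
x' = x̄ + K·y = [6647/1847, 5314/1847]
P' = (I − K·H)·P̄ = [19934/1847 11022/1847; 11022/1847 6906/1847]

x' = [6647/1847, 5314/1847]
P' = [19934/1847 11022/1847; 11022/1847 6906/1847]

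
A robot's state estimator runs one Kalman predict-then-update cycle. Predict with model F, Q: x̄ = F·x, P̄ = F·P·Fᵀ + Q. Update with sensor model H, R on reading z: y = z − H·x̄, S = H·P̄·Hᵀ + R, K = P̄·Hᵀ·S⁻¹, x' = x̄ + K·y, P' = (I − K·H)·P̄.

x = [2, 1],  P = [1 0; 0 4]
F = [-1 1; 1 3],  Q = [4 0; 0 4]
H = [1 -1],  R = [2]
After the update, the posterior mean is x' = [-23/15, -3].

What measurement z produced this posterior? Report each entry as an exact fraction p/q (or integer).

x̄ = F·x = [-1, 5]
P̄ = F·P·Fᵀ + Q = [9 11; 11 41]
S = H·P̄·Hᵀ + R = [30]
K = P̄·Hᵀ·S⁻¹ = [-1/15; -1]
x' − x̄ = [-8/15, -8] = K·y
y = (KᵀK)⁻¹·Kᵀ·(x' − x̄) = [8]
z = y + H·x̄ = [8] + [-6] = [2]

z = [2]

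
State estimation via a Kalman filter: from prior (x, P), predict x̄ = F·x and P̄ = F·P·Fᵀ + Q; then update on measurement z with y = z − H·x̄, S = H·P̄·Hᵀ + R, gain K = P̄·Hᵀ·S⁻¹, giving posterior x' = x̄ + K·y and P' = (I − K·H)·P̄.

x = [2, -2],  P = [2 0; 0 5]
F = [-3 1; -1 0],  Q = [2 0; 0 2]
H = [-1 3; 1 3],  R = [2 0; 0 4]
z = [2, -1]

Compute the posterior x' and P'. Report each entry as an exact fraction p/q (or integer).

x̄ = F·x = [-8, -2]
P̄ = F·P·Fᵀ + Q = [25 6; 6 4]
y = z − H·x̄ = [0, 13]
S = H·P̄·Hᵀ + R = [27 11; 11 101]
K = P̄·Hᵀ·S⁻¹ = [-590/1303 619/1303; 204/1303 210/1303]
x' = x̄ + K·y = [-2377/1303, 124/1303]
P' = (I − K·H)·P̄ = [1828/1303 216/1303; 216/1303 208/1303]

x' = [-2377/1303, 124/1303]
P' = [1828/1303 216/1303; 216/1303 208/1303]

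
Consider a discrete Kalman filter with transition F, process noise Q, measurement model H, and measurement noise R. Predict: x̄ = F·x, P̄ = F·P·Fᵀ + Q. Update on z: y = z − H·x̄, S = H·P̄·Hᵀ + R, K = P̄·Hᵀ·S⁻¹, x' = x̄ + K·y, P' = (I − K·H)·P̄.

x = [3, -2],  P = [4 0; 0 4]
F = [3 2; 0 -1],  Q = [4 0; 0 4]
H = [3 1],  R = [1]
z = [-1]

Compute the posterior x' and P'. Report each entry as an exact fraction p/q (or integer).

x̄ = F·x = [5, 2]
P̄ = F·P·Fᵀ + Q = [56 -8; -8 8]
y = z − H·x̄ = [-18]
S = H·P̄·Hᵀ + R = [465]
K = P̄·Hᵀ·S⁻¹ = [32/93; -16/465]
x' = x̄ + K·y = [-37/31, 406/155]
P' = (I − K·H)·P̄ = [88/93 -232/93; -232/93 3464/465]

x' = [-37/31, 406/155]
P' = [88/93 -232/93; -232/93 3464/465]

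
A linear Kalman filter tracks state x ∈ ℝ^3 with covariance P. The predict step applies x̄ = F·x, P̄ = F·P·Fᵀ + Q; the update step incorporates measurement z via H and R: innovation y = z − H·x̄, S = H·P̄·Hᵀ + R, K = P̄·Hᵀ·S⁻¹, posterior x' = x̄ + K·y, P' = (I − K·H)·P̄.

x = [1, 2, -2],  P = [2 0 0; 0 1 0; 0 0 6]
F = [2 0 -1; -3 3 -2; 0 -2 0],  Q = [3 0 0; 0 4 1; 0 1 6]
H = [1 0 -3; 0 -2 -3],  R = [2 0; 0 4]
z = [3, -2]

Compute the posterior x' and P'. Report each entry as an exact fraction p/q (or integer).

x̄ = F·x = [4, 7, -4]
P̄ = F·P·Fᵀ + Q = [17 0 0; 0 55 -5; 0 -5 10]
y = z − H·x̄ = [-13, 0]
S = H·P̄·Hᵀ + R = [109 60; 60 254]
K = P̄·Hᵀ·S⁻¹ = [2159/12043 -510/12043; 4755/12043 -11255/24086; -3210/12043 -190/12043]
x' = x̄ + K·y = [20105/12043, 22486/12043, -6442/12043]
P' = (I − K·H)·P̄ = [168028/12043 -80835/12043 54570/12043; -80835/12043 112855/24086 -30115/12043; 54570/12043 -30115/12043 20330/12043]

x' = [20105/12043, 22486/12043, -6442/12043]
P' = [168028/12043 -80835/12043 54570/12043; -80835/12043 112855/24086 -30115/12043; 54570/12043 -30115/12043 20330/12043]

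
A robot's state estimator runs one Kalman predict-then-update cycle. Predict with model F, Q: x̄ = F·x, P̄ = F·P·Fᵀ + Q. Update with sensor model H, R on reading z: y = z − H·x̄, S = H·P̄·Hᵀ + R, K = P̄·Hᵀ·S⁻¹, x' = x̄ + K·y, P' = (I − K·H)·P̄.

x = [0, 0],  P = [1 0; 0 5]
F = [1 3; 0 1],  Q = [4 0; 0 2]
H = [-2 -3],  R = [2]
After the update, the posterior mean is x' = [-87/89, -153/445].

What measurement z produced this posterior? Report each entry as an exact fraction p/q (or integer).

x̄ = F·x = [0, 0]
P̄ = F·P·Fᵀ + Q = [50 15; 15 7]
S = H·P̄·Hᵀ + R = [445]
K = P̄·Hᵀ·S⁻¹ = [-29/89; -51/445]
x' − x̄ = [-87/89, -153/445] = K·y
y = (KᵀK)⁻¹·Kᵀ·(x' − x̄) = [3]
z = y + H·x̄ = [3] + [0] = [3]

z = [3]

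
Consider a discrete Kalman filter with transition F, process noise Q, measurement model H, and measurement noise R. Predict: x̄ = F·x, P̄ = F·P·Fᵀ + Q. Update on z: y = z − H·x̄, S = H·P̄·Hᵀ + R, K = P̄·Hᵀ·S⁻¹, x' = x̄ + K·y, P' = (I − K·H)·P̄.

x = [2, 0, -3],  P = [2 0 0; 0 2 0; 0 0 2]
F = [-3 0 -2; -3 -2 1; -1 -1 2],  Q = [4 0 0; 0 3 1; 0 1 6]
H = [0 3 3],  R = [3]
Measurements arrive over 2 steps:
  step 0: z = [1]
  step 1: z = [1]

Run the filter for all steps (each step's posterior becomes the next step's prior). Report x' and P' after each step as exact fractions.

step 0: x' = [312/119, 125/119, -94/119], P' = [3354/119 838/119 -832/119; 838/119 515/119 -492/119; -832/119 -492/119 1017/238]
step 1: x' = [-816/6229, 33954/678961, 188477/678961], P' = [348646/6229 81150/6229 -80368/6229; 81150/6229 3679774/678961 -3530115/678961; -80368/6229 -3530115/678961 3606697/678961]

step 0: x̄ = F·x = [0, -9, -8]
step 0: P̄ = F·P·Fᵀ + Q = [30 14 -2; 14 31 15; -2 15 18]
step 0: y = z − H·x̄ = [52]
step 0: S = H·P̄·Hᵀ + R = [714]
step 0: K = P̄·Hᵀ·S⁻¹ = [6/119; 23/119; 33/238]
step 0: x' = x̄ + K·y = [312/119, 125/119, -94/119]
step 0: P' = (I − K·H)·P̄ = [3354/119 838/119 -832/119; 838/119 515/119 -492/119; -832/119 -492/119 1017/238]
step 1: x̄ = F·x = [-44/7, -1280/119, -625/119]
step 1: P̄ = F·P·Fᵀ + Q = [1336/7 1749/7 758/7; 1749/7 100255/238 24702/119; 758/7 24702/119 13589/119]
step 1: y = z − H·x̄ = [5834/119]
step 1: S = H·P̄·Hᵀ + R = [2036883/238]
step 1: K = P̄·Hᵀ·S⁻¹ = [782/6229; 149659/678961; 76582/678961]
step 1: x' = x̄ + K·y = [-816/6229, 33954/678961, 188477/678961]
step 1: P' = (I − K·H)·P̄ = [348646/6229 81150/6229 -80368/6229; 81150/6229 3679774/678961 -3530115/678961; -80368/6229 -3530115/678961 3606697/678961]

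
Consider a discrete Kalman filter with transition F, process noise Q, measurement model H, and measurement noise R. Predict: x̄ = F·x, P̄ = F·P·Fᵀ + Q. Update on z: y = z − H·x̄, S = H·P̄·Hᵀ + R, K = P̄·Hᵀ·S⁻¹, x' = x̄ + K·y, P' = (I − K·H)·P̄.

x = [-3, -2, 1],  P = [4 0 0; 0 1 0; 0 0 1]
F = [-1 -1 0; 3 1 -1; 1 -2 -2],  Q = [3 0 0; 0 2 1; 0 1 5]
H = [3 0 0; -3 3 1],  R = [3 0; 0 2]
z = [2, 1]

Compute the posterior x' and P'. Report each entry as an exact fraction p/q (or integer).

x' = [219/335, -61/335, 1127/335]
P' = [79/268 221/1340 124/335; 221/1340 1503/1340 -157/67; 124/335 -157/67 2843/335]

x̄ = F·x = [5, -12, -1]
P̄ = F·P·Fᵀ + Q = [8 -13 -2; -13 40 13; -2 13 17]
y = z − H·x̄ = [-13, 53]
S = H·P̄·Hᵀ + R = [75 -195; -195 775]
K = P̄·Hᵀ·S⁻¹ = [79/268 -13/1340; 221/1340 353/1340; 124/335 58/335]
x' = x̄ + K·y = [219/335, -61/335, 1127/335]
P' = (I − K·H)·P̄ = [79/268 221/1340 124/335; 221/1340 1503/1340 -157/67; 124/335 -157/67 2843/335]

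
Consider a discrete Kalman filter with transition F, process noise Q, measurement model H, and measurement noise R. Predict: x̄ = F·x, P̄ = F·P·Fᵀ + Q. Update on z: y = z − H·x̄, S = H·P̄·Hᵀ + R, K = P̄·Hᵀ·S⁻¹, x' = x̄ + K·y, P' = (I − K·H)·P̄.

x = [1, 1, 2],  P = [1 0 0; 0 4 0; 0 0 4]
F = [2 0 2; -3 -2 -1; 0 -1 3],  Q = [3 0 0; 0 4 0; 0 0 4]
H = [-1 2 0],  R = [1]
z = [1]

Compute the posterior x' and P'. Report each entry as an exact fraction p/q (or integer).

x̄ = F·x = [6, -7, 5]
P̄ = F·P·Fᵀ + Q = [23 -14 24; -14 33 -4; 24 -4 44]
y = z − H·x̄ = [21]
S = H·P̄·Hᵀ + R = [212]
K = P̄·Hᵀ·S⁻¹ = [-51/212; 20/53; -8/53]
x' = x̄ + K·y = [201/212, 49/53, 97/53]
P' = (I − K·H)·P̄ = [2275/212 278/53 864/53; 278/53 149/53 428/53; 864/53 428/53 2076/53]

x' = [201/212, 49/53, 97/53]
P' = [2275/212 278/53 864/53; 278/53 149/53 428/53; 864/53 428/53 2076/53]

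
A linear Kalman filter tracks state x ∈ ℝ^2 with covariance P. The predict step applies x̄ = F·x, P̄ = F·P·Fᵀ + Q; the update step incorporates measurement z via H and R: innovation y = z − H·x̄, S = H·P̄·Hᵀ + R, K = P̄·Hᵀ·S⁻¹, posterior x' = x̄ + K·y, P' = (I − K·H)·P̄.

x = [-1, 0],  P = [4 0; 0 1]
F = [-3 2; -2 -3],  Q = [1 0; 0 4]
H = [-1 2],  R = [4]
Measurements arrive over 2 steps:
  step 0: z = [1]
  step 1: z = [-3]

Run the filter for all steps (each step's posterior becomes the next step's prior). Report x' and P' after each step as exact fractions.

step 0: x' = [3, 2], P' = [3624/89 1802/89; 1802/89 981/89]
step 1: x' = [70151/97109, -113436/97109], P' = [2818856/97109 1478890/97109; 1478890/97109 870929/97109]

step 0: x̄ = F·x = [3, 2]
step 0: P̄ = F·P·Fᵀ + Q = [41 18; 18 29]
step 0: y = z − H·x̄ = [0]
step 0: S = H·P̄·Hᵀ + R = [89]
step 0: K = P̄·Hᵀ·S⁻¹ = [-5/89; 40/89]
step 0: x' = x̄ + K·y = [3, 2]
step 0: P' = (I − K·H)·P̄ = [3624/89 1802/89; 1802/89 981/89]
step 1: x̄ = F·x = [-5, -12]
step 1: P̄ = F·P·Fᵀ + Q = [15005/89 24868/89; 24868/89 45305/89]
step 1: y = z − H·x̄ = [16]
step 1: S = H·P̄·Hᵀ + R = [97109/89]
step 1: K = P̄·Hᵀ·S⁻¹ = [34731/97109; 65742/97109]
step 1: x' = x̄ + K·y = [70151/97109, -113436/97109]
step 1: P' = (I − K·H)·P̄ = [2818856/97109 1478890/97109; 1478890/97109 870929/97109]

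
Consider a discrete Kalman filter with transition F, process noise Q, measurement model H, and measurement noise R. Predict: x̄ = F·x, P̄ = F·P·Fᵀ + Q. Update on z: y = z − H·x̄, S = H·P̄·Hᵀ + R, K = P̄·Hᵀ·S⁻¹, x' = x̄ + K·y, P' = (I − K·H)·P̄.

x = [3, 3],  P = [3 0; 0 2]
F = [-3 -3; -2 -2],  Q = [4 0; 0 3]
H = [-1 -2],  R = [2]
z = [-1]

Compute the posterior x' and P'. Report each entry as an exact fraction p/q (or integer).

x' = [-47/263, 112/263]
P' = [1006/263 -394/263; -394/263 273/263]

x̄ = F·x = [-18, -12]
P̄ = F·P·Fᵀ + Q = [49 30; 30 23]
y = z − H·x̄ = [-43]
S = H·P̄·Hᵀ + R = [263]
K = P̄·Hᵀ·S⁻¹ = [-109/263; -76/263]
x' = x̄ + K·y = [-47/263, 112/263]
P' = (I − K·H)·P̄ = [1006/263 -394/263; -394/263 273/263]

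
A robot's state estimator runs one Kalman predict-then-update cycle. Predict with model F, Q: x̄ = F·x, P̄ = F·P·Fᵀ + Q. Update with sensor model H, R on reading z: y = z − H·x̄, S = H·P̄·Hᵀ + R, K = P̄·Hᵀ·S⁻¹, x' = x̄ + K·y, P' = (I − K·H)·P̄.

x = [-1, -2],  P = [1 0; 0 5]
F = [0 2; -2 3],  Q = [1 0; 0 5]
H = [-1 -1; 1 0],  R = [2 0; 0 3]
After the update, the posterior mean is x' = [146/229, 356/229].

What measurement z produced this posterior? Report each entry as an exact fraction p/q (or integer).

z = [-2, 2]

x̄ = F·x = [-4, -4]
P̄ = F·P·Fᵀ + Q = [21 30; 30 54]
S = H·P̄·Hᵀ + R = [137 -51; -51 24]
K = P̄·Hᵀ·S⁻¹ = [-51/229 92/229; -162/229 -58/229]
x' − x̄ = [1062/229, 1272/229] = K·y
y = (KᵀK)⁻¹·Kᵀ·(x' − x̄) = [-10, 6]
z = y + H·x̄ = [-10, 6] + [8, -4] = [-2, 2]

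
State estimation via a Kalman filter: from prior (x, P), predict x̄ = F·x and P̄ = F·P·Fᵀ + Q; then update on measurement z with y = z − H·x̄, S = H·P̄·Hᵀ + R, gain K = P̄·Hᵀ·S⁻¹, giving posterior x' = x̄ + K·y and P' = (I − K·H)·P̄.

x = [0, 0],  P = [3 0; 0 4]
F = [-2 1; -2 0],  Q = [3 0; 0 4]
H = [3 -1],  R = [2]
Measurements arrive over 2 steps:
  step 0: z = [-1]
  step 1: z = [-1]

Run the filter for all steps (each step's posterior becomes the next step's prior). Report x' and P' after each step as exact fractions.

step 0: x̄ = F·x = [0, 0]
step 0: P̄ = F·P·Fᵀ + Q = [19 12; 12 16]
step 0: y = z − H·x̄ = [-1]
step 0: S = H·P̄·Hᵀ + R = [117]
step 0: K = P̄·Hᵀ·S⁻¹ = [5/13; 20/117]
step 0: x' = x̄ + K·y = [-5/13, -20/117]
step 0: P' = (I − K·H)·P̄ = [22/13 56/13; 56/13 1472/117]
step 1: x̄ = F·x = [70/117, 10/13]
step 1: P̄ = F·P·Fᵀ + Q = [599/117 -24/13; -24/13 140/13]
step 1: y = z − H·x̄ = [-79/39]
step 1: S = H·P̄·Hᵀ + R = [909/13]
step 1: K = P̄·Hᵀ·S⁻¹ = [671/2727; -212/909]
step 1: x' = x̄ + K·y = [817/8181, 3386/2727]
step 1: P' = (I − K·H)·P̄ = [7250/8181 5908/2727; 5908/2727 6332/909]

step 0: x' = [-5/13, -20/117], P' = [22/13 56/13; 56/13 1472/117]
step 1: x' = [817/8181, 3386/2727], P' = [7250/8181 5908/2727; 5908/2727 6332/909]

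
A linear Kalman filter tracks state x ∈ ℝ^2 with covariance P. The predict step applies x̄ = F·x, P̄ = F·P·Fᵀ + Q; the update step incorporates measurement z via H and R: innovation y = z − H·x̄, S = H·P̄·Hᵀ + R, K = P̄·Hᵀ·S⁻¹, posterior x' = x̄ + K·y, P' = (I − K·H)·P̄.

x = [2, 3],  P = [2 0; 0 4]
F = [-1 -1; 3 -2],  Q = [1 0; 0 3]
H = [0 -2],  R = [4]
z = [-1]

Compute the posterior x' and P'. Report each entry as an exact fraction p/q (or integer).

x̄ = F·x = [-5, 0]
P̄ = F·P·Fᵀ + Q = [7 2; 2 37]
y = z − H·x̄ = [-1]
S = H·P̄·Hᵀ + R = [152]
K = P̄·Hᵀ·S⁻¹ = [-1/38; -37/76]
x' = x̄ + K·y = [-189/38, 37/76]
P' = (I − K·H)·P̄ = [131/19 1/19; 1/19 37/38]

x' = [-189/38, 37/76]
P' = [131/19 1/19; 1/19 37/38]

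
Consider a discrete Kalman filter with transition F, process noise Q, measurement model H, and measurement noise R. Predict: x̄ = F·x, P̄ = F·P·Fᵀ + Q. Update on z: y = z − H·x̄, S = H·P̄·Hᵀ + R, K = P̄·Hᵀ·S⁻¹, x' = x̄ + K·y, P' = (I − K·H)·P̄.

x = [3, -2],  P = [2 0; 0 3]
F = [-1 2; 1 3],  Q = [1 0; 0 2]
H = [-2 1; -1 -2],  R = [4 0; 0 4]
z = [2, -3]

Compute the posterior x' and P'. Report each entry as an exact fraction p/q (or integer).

x̄ = F·x = [-7, -3]
P̄ = F·P·Fᵀ + Q = [15 16; 16 31]
y = z − H·x̄ = [-9, -16]
S = H·P̄·Hᵀ + R = [31 16; 16 207]
K = P̄·Hᵀ·S⁻¹ = [-2146/6161 -1233/6161; 1041/6161 -2402/6161]
x' = x̄ + K·y = [-4085/6161, 10580/6161]
P' = (I − K·H)·P̄ = [4420/6161 256/6161; 256/6161 4676/6161]

x' = [-4085/6161, 10580/6161]
P' = [4420/6161 256/6161; 256/6161 4676/6161]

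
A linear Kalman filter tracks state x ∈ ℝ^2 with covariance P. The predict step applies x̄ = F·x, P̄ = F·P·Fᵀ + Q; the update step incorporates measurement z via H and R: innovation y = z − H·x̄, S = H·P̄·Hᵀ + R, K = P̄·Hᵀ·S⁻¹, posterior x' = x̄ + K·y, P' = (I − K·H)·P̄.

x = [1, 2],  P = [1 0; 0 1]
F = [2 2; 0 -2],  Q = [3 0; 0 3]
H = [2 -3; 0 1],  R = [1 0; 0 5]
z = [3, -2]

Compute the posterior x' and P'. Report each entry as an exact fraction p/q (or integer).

x̄ = F·x = [6, -4]
P̄ = F·P·Fᵀ + Q = [11 -4; -4 7]
y = z − H·x̄ = [-21, 2]
S = H·P̄·Hᵀ + R = [156 -29; -29 12]
K = P̄·Hᵀ·S⁻¹ = [292/1031 362/1031; -145/1031 251/1031]
x' = x̄ + K·y = [778/1031, -577/1031]
P' = (I − K·H)·P̄ = [2861/1031 1810/1031; 1810/1031 1255/1031]

x' = [778/1031, -577/1031]
P' = [2861/1031 1810/1031; 1810/1031 1255/1031]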